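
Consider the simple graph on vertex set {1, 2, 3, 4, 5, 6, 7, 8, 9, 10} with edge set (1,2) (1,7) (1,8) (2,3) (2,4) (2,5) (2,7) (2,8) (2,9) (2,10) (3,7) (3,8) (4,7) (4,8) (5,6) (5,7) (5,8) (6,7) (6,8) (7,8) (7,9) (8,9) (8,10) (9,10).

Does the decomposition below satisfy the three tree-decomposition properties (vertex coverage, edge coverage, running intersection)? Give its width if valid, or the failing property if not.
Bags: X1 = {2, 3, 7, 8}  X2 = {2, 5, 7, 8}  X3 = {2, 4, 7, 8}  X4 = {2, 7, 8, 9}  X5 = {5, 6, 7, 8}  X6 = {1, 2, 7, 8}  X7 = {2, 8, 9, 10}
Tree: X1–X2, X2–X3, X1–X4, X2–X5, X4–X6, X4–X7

Every vertex of G appears in some bag (union = {1, 2, 3, 4, 5, 6, 7, 8, 9, 10}); every edge is covered by a bag; and for each vertex v the set of bags containing v is connected in the bag tree. The decomposition is therefore valid. The largest bag has 4 vertices, so the width is 3.

Yes; width 3.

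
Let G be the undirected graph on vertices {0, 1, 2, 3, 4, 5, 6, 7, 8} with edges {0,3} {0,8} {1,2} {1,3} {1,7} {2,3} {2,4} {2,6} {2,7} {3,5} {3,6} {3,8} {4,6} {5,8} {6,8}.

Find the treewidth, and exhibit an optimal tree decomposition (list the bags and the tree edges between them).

Treewidth 2.
One such decomposition:
Bags: B1 = {1, 2, 3}  B2 = {2, 3, 6}  B3 = {3, 6, 8}  B4 = {3, 5, 8}  B5 = {1, 2, 7}  B6 = {0, 3, 8}  B7 = {2, 4, 6}
Tree: B1–B2, B2–B3, B3–B4, B1–B5, B4–B6, B2–B7

Every bag has size at most 3, so the width is 3 − 1 = 2 and tw(G) ≤ 2. Conversely, {0, 3, 8} is a clique of size 3, and the vertices of any clique must share a bag in every tree decomposition; so some bag has ≥ 3 vertices and tw(G) ≥ 2. Therefore the treewidth is 2.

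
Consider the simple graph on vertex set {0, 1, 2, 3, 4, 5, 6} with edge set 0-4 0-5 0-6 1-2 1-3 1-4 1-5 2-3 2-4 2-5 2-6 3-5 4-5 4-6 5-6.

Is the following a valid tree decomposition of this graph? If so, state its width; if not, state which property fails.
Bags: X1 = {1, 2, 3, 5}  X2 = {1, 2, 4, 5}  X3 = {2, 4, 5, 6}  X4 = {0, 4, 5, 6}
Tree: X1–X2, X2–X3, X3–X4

Yes; width 3.

Checking the three conditions: (i) the bags cover all of {0, 1, 2, 3, 4, 5, 6}; (ii) for each edge, some bag contains both endpoints; (iii) the bags containing any fixed vertex form a subtree. All hold, so the decomposition is valid with width 4 − 1 = 3.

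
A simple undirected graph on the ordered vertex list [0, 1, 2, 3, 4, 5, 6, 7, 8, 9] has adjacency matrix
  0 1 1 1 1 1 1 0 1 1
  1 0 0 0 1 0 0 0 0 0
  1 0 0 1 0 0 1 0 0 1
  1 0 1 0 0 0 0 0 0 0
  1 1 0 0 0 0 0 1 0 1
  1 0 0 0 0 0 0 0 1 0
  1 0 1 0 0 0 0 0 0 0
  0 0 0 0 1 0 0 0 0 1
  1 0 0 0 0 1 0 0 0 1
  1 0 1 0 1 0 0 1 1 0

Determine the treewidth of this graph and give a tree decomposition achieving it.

Treewidth 2.
One such decomposition:
Bags: B1 = {0, 2, 3}  B2 = {0, 2, 9}  B3 = {0, 8, 9}  B4 = {0, 4, 9}  B5 = {4, 7, 9}  B6 = {0, 1, 4}  B7 = {0, 2, 6}  B8 = {0, 5, 8}
Tree: B1–B2, B2–B3, B2–B4, B4–B5, B4–B6, B1–B7, B3–B8

The largest bag has 3 vertices, giving width 2; this decomposition certifies tw(G) ≤ 2. On the other hand G contains the 3-clique {0, 1, 4}. A clique must lie in a single bag of any decomposition, so no decomposition can have width below 2. The upper and lower bounds meet at 2, so that is the treewidth.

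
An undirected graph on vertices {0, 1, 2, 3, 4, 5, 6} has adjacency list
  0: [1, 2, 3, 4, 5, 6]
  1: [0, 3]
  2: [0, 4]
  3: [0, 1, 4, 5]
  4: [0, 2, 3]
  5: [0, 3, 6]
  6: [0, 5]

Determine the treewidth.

A width-2 tree decomposition is:
Bags: B1 = {0, 3, 5}  B2 = {0, 5, 6}  B3 = {0, 3, 4}  B4 = {0, 2, 4}  B5 = {0, 1, 3}
Tree: B1–B2, B1–B3, B3–B4, B1–B5
The largest bag has 3 vertices, giving width 2; this decomposition certifies tw(G) ≤ 2. Conversely, {0, 2, 4} is a clique of size 3, and the vertices of any clique must share a bag in every tree decomposition; so some bag has ≥ 3 vertices and tw(G) ≥ 2. Therefore the treewidth is 2.

2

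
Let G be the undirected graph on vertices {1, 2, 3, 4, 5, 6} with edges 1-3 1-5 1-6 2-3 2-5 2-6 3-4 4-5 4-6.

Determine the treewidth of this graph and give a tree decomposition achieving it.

Each bag holds 4 vertices, so the decomposition has width 3, which upper-bounds the treewidth. For the lower bound: the 4 vertex sets {4,6}, {1,5}, {3}, {2} are disjoint, each induces a connected subgraph, and every pair is joined by at least one edge of G. Contracting each set to a single vertex therefore yields K_{4} as a minor, and since treewidth is minor-monotone, tw(G) ≥ tw(K_{4}) = 3. Hence tw(G) = 3 exactly.

Treewidth 3.
One such decomposition:
Bags: B1 = {3, 4, 5, 6}  B2 = {1, 3, 5, 6}  B3 = {2, 3, 5, 6}
Tree: B1–B2, B2–B3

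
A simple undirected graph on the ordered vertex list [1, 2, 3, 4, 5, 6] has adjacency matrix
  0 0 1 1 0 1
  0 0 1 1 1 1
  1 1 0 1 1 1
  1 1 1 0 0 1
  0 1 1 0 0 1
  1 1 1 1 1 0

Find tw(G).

3

A width-3 tree decomposition is:
Bags: B1 = {2, 3, 4, 6}  B2 = {2, 3, 5, 6}  B3 = {1, 3, 4, 6}
Tree: B1–B2, B1–B3
Each bag holds 4 vertices, so the decomposition has width 3, which upper-bounds the treewidth. For the lower bound, the 4 vertices {1, 3, 4, 6} are pairwise adjacent, and any tree decomposition puts a clique entirely inside one bag — forcing width ≥ 3. Combining the bounds, tw(G) = 3.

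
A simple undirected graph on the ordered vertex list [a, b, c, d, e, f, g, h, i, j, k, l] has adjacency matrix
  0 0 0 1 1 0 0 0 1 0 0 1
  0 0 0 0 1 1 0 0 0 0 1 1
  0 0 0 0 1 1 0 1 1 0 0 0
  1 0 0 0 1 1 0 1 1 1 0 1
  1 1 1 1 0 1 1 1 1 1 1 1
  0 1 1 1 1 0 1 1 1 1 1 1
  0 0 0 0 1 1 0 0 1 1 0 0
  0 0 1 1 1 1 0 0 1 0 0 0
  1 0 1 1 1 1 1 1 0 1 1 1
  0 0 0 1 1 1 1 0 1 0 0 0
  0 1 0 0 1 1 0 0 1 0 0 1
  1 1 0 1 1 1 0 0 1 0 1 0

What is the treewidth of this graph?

4

A width-4 tree decomposition is:
Bags: B1 = {d, e, f, i, l}  B2 = {d, e, f, i, j}  B3 = {e, f, g, i, j}  B4 = {a, d, e, i, l}  B5 = {d, e, f, h, i}  B6 = {e, f, i, k, l}  B7 = {b, e, f, k, l}  B8 = {c, e, f, h, i}
Tree: B1–B2, B2–B3, B1–B4, B2–B5, B1–B6, B6–B7, B5–B8
The largest bag has 5 vertices, giving width 4; this decomposition certifies tw(G) ≤ 4. For the lower bound, the 5 vertices {a, d, e, i, l} are pairwise adjacent, and any tree decomposition puts a clique entirely inside one bag — forcing width ≥ 4. The upper and lower bounds meet at 4, so that is the treewidth.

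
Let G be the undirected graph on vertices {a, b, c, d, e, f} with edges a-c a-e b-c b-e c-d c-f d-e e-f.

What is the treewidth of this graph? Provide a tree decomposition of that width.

Treewidth 2.
Bags: B1 = {c, e, f}  B2 = {a, c, e}  B3 = {b, c, e}  B4 = {c, d, e}
Tree: B1–B2, B2–B3, B3–B4

Each bag holds 3 vertices, so the decomposition has width 2, which upper-bounds the treewidth. For the lower bound, G contains the cycle c–f–e–a–c, so G is not a forest; only forests have treewidth ≤ 1, hence tw(G) ≥ 2. Therefore the treewidth is 2.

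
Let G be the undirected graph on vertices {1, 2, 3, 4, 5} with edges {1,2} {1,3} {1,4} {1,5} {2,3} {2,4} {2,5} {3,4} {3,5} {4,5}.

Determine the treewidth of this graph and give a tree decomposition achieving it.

Treewidth 4.
Bags: B1 = {1, 2, 3, 4, 5}
Tree: (single bag)

With just one bag of size 5, the width is 5 − 1 = 4, so tw(G) ≤ 4. On the other hand G contains the 5-clique {1, 2, 3, 4, 5}. A clique must lie in a single bag of any decomposition, so no decomposition can have width below 4. Combining the bounds, tw(G) = 4.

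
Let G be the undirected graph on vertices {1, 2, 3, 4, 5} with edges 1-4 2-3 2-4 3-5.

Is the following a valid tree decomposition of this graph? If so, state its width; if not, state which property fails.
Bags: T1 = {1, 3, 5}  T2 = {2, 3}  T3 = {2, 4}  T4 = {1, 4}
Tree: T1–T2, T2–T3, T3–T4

No — bags containing vertex 1 are not connected in the tree.

A tree decomposition must satisfy three properties: every vertex lies in some bag; for every edge, both endpoints lie together in some bag; and for every vertex, the bags containing it form a connected subtree. Here bags containing vertex 1 are not connected in the tree, so the decomposition is invalid.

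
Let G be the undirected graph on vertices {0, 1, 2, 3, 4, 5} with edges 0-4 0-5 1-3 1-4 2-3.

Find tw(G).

1

A width-1 tree decomposition is:
Bags: B1 = {2, 3}  B2 = {1, 3}  B3 = {1, 4}  B4 = {0, 4}  B5 = {0, 5}
Tree: B1–B2, B2–B3, B3–B4, B4–B5
The largest bag has 2 vertices, giving width 1; this decomposition certifies tw(G) ≤ 1. Since G has at least one edge (e.g. 2–3), it is not an edgeless graph, so tw(G) ≥ 1. The upper and lower bounds meet at 1, so that is the treewidth.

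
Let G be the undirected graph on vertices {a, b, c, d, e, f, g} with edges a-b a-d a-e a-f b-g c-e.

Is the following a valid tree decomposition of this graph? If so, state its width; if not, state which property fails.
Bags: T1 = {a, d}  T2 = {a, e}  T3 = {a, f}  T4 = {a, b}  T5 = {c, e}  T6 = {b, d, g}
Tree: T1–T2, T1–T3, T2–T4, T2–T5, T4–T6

No — bags containing vertex d are not connected in the tree.

A tree decomposition must satisfy three properties: every vertex lies in some bag; for every edge, both endpoints lie together in some bag; and for every vertex, the bags containing it form a connected subtree. Here bags containing vertex d are not connected in the tree, so the decomposition is invalid.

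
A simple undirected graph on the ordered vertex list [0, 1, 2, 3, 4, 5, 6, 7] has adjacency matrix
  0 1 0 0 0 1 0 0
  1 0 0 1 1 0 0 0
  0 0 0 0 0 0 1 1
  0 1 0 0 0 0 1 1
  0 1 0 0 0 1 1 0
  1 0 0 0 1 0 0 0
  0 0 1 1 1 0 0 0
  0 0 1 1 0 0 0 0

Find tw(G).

2

A width-2 tree decomposition is:
Bags: B1 = {2, 3, 7}  B2 = {2, 3, 6}  B3 = {1, 3, 6}  B4 = {1, 4, 6}  B5 = {0, 1, 4}  B6 = {0, 4, 5}
Tree: B1–B2, B2–B3, B3–B4, B4–B5, B5–B6
The largest bag has 3 vertices, giving width 2; this decomposition certifies tw(G) ≤ 2. Since 7–2–6–3–7 is a cycle in G, G is not acyclic. Forests are exactly the graphs of treewidth ≤ 1, so tw(G) ≥ 2. Therefore the treewidth is 2.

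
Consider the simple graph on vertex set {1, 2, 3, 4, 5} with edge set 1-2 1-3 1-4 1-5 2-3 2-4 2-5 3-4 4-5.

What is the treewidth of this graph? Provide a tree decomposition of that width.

Treewidth 3.
One such decomposition:
Bags: B1 = {1, 2, 4, 5}  B2 = {1, 2, 3, 4}
Tree: B1–B2

The largest bag has 4 vertices, giving width 3; this decomposition certifies tw(G) ≤ 3. For the lower bound, the 4 vertices {1, 2, 3, 4} are pairwise adjacent, and any tree decomposition puts a clique entirely inside one bag — forcing width ≥ 3. Combining the bounds, tw(G) = 3.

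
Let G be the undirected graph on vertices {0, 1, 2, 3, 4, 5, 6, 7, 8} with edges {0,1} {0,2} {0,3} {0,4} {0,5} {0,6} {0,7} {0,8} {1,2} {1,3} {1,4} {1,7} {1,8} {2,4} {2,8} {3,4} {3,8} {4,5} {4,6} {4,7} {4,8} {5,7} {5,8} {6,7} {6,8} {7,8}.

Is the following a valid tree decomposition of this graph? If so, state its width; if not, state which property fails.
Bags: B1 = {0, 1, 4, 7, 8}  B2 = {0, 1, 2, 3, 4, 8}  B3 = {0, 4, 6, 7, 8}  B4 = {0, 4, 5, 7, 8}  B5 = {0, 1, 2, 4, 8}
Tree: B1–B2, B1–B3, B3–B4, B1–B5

No — bags containing vertex 2 are not connected in the tree.

A tree decomposition must satisfy three properties: every vertex lies in some bag; for every edge, both endpoints lie together in some bag; and for every vertex, the bags containing it form a connected subtree. Here bags containing vertex 2 are not connected in the tree, so the decomposition is invalid.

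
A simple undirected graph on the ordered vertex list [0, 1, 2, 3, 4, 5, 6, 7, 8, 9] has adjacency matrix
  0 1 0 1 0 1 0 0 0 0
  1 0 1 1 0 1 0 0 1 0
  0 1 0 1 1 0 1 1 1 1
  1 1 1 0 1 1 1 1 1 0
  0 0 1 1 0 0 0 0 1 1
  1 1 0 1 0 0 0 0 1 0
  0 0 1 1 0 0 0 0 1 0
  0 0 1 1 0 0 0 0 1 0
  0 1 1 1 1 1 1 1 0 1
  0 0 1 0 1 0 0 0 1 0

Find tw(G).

3

A width-3 tree decomposition is:
Bags: B1 = {1, 2, 3, 8}  B2 = {2, 3, 7, 8}  B3 = {2, 3, 4, 8}  B4 = {2, 3, 6, 8}  B5 = {2, 4, 8, 9}  B6 = {1, 3, 5, 8}  B7 = {0, 1, 3, 5}
Tree: B1–B2, B2–B3, B1–B4, B3–B5, B1–B6, B6–B7
The largest bag has 4 vertices, giving width 3; this decomposition certifies tw(G) ≤ 3. Conversely, {2, 4, 8, 9} is a clique of size 4, and the vertices of any clique must share a bag in every tree decomposition; so some bag has ≥ 4 vertices and tw(G) ≥ 3. Hence tw(G) = 3 exactly.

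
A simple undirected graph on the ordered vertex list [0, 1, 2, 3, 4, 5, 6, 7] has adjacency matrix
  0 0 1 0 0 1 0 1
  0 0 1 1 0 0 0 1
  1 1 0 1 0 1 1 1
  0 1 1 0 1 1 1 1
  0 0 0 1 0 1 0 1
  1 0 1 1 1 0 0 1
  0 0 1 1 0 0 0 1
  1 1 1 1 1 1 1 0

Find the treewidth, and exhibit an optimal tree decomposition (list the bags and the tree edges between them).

Every bag has size at most 4, so the width is 4 − 1 = 3 and tw(G) ≤ 3. On the other hand G contains the 4-clique {0, 2, 5, 7}. A clique must lie in a single bag of any decomposition, so no decomposition can have width below 3. The upper and lower bounds meet at 3, so that is the treewidth.

Treewidth 3.
One optimal decomposition is:
Bags: B1 = {2, 3, 6, 7}  B2 = {2, 3, 5, 7}  B3 = {0, 2, 5, 7}  B4 = {3, 4, 5, 7}  B5 = {1, 2, 3, 7}
Tree: B1–B2, B2–B3, B2–B4, B1–B5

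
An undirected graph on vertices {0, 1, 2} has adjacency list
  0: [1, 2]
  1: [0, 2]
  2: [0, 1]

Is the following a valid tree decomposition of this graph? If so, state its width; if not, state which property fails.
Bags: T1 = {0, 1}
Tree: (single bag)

A tree decomposition must satisfy three properties: every vertex lies in some bag; for every edge, both endpoints lie together in some bag; and for every vertex, the bags containing it form a connected subtree. Here vertex 2 appears in no bag, so the decomposition is invalid.

No — vertex 2 appears in no bag.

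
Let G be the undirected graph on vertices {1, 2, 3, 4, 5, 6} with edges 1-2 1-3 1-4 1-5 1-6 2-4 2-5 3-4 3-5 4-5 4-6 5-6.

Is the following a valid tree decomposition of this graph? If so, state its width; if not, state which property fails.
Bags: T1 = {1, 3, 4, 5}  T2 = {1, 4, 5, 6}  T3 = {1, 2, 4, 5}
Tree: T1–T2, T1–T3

Yes; width 3.

Every vertex of G appears in some bag (union = {1, 2, 3, 4, 5, 6}); every edge is covered by a bag; and for each vertex v the set of bags containing v is connected in the bag tree. The decomposition is therefore valid. The largest bag has 4 vertices, so the width is 3.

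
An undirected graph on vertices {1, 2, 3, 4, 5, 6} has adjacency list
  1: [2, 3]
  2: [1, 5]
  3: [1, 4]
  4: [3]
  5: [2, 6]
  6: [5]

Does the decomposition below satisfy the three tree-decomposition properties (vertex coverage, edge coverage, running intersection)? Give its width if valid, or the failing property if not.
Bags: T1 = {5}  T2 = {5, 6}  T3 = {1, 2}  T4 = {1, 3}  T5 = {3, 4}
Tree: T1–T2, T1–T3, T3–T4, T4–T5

No — edge (2,5) lies in no bag.

A tree decomposition must satisfy three properties: every vertex lies in some bag; for every edge, both endpoints lie together in some bag; and for every vertex, the bags containing it form a connected subtree. Here edge (2,5) lies in no bag, so the decomposition is invalid.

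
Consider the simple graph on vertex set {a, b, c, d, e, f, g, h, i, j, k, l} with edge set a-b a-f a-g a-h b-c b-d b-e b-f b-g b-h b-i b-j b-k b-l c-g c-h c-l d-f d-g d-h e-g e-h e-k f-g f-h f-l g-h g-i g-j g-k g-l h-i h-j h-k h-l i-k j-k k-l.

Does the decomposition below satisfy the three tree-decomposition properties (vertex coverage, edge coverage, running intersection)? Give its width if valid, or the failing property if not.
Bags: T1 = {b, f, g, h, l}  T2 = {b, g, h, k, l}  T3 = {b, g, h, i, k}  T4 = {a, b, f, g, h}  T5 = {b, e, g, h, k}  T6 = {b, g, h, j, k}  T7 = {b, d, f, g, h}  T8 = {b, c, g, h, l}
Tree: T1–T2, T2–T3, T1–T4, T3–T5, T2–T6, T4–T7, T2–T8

Every vertex of G appears in some bag (union = {a, b, c, d, e, f, g, h, i, j, k, l}); every edge is covered by a bag; and for each vertex v the set of bags containing v is connected in the bag tree. The decomposition is therefore valid. The largest bag has 5 vertices, so the width is 4.

Yes; width 4.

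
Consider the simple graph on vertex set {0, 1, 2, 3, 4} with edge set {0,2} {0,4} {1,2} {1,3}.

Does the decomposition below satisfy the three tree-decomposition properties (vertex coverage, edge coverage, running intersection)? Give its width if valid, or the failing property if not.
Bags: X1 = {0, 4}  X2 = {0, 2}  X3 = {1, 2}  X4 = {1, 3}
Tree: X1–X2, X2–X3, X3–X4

Checking the three conditions: (i) the bags cover all of {0, 1, 2, 3, 4}; (ii) for each edge, some bag contains both endpoints; (iii) the bags containing any fixed vertex form a subtree. All hold, so the decomposition is valid with width 2 − 1 = 1.

Yes; width 1.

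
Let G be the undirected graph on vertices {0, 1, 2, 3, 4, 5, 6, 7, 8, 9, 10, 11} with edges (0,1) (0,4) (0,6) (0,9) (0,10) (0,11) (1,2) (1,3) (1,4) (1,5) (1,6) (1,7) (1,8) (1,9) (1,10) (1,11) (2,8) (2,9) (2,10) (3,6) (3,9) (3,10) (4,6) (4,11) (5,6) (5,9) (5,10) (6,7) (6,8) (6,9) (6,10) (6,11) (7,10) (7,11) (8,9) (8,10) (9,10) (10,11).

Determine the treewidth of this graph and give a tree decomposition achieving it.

The largest bag has 5 vertices, giving width 4; this decomposition certifies tw(G) ≤ 4. For the lower bound, the 5 vertices {1, 2, 8, 9, 10} are pairwise adjacent, and any tree decomposition puts a clique entirely inside one bag — forcing width ≥ 4. The upper and lower bounds meet at 4, so that is the treewidth.

Treewidth 4.
One optimal decomposition is:
Bags: B1 = {0, 1, 6, 9, 10}  B2 = {1, 6, 8, 9, 10}  B3 = {1, 2, 8, 9, 10}  B4 = {0, 1, 6, 10, 11}  B5 = {1, 5, 6, 9, 10}  B6 = {0, 1, 4, 6, 11}  B7 = {1, 6, 7, 10, 11}  B8 = {1, 3, 6, 9, 10}
Tree: B1–B2, B2–B3, B1–B4, B1–B5, B4–B6, B4–B7, B5–B8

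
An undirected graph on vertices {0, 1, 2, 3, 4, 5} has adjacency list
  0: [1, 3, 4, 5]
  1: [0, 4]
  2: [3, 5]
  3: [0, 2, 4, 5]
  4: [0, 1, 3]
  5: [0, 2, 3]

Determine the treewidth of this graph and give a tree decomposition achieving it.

Treewidth 2.
One such decomposition:
Bags: B1 = {0, 3, 5}  B2 = {0, 3, 4}  B3 = {0, 1, 4}  B4 = {2, 3, 5}
Tree: B1–B2, B2–B3, B1–B4

Each bag holds 3 vertices, so the decomposition has width 2, which upper-bounds the treewidth. On the other hand G contains the 3-clique {0, 1, 4}. A clique must lie in a single bag of any decomposition, so no decomposition can have width below 2. Therefore the treewidth is 2.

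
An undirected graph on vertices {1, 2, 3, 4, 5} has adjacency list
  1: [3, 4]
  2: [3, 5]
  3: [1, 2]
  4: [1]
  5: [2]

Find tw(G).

1

A width-1 tree decomposition is:
Bags: B1 = {1, 4}  B2 = {1, 3}  B3 = {2, 3}  B4 = {2, 5}
Tree: B1–B2, B2–B3, B3–B4
The largest bag has 2 vertices, giving width 1; this decomposition certifies tw(G) ≤ 1. G has an edge, so its treewidth is at least 1. The upper and lower bounds meet at 1, so that is the treewidth.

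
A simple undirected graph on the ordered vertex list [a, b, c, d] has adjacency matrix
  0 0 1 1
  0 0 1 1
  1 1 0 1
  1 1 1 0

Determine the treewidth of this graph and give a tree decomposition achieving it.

Treewidth 2.
One optimal decomposition is:
Bags: B1 = {a, c, d}  B2 = {b, c, d}
Tree: B1–B2

The largest bag has 3 vertices, giving width 2; this decomposition certifies tw(G) ≤ 2. On the other hand G contains the 3-clique {a, c, d}. A clique must lie in a single bag of any decomposition, so no decomposition can have width below 2. The upper and lower bounds meet at 2, so that is the treewidth.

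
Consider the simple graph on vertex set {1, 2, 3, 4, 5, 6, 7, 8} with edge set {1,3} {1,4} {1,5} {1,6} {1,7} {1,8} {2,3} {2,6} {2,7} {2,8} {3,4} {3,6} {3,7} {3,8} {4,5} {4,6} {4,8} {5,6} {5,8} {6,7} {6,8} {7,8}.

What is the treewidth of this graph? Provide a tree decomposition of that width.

Treewidth 4.
Bags: B1 = {1, 3, 6, 7, 8}  B2 = {1, 3, 4, 6, 8}  B3 = {2, 3, 6, 7, 8}  B4 = {1, 4, 5, 6, 8}
Tree: B1–B2, B1–B3, B2–B4

The largest bag has 5 vertices, giving width 4; this decomposition certifies tw(G) ≤ 4. For the lower bound, the 5 vertices {1, 3, 4, 6, 8} are pairwise adjacent, and any tree decomposition puts a clique entirely inside one bag — forcing width ≥ 4. Hence tw(G) = 4 exactly.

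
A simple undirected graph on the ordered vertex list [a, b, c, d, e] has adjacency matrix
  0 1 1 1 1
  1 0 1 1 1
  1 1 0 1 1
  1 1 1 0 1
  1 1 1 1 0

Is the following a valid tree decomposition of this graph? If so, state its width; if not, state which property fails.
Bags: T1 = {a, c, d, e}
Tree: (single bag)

A tree decomposition must satisfy three properties: every vertex lies in some bag; for every edge, both endpoints lie together in some bag; and for every vertex, the bags containing it form a connected subtree. Here vertex b appears in no bag, so the decomposition is invalid.

No — vertex b appears in no bag.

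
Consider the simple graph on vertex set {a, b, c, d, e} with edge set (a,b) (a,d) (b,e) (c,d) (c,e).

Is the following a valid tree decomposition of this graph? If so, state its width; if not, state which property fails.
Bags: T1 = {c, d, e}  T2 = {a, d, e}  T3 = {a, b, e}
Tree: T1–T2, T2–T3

Yes; width 2.

Checking the three conditions: (i) the bags cover all of {a, b, c, d, e}; (ii) for each edge, some bag contains both endpoints; (iii) the bags containing any fixed vertex form a subtree. All hold, so the decomposition is valid with width 3 − 1 = 2.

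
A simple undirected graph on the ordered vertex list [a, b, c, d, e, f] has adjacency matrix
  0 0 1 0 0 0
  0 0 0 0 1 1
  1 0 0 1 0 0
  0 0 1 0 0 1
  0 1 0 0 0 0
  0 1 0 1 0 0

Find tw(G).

A width-1 tree decomposition is:
Bags: B1 = {b, e}  B2 = {b, f}  B3 = {d, f}  B4 = {c, d}  B5 = {a, c}
Tree: B1–B2, B2–B3, B3–B4, B4–B5
Every bag has size at most 2, so the width is 2 − 1 = 1 and tw(G) ≤ 1. G has an edge, so its treewidth is at least 1. Hence tw(G) = 1 exactly.

1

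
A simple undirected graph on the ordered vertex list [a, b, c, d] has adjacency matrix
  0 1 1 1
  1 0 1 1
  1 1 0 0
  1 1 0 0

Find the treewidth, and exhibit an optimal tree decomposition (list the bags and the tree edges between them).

Every bag has size at most 3, so the width is 3 − 1 = 2 and tw(G) ≤ 2. For the lower bound, the 3 vertices {a, b, d} are pairwise adjacent, and any tree decomposition puts a clique entirely inside one bag — forcing width ≥ 2. Therefore the treewidth is 2.

Treewidth 2.
One optimal decomposition is:
Bags: B1 = {a, b, c}  B2 = {a, b, d}
Tree: B1–B2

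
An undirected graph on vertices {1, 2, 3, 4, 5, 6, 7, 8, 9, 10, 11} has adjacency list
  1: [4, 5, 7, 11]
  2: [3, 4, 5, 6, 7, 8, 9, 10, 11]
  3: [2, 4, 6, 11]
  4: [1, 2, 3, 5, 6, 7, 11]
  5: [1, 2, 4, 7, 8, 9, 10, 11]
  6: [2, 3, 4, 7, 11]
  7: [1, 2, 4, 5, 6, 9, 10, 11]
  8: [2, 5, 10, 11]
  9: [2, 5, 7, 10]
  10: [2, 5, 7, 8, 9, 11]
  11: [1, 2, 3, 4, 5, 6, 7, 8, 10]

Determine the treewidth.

4

A width-4 tree decomposition is:
Bags: B1 = {2, 4, 5, 7, 11}  B2 = {2, 5, 7, 10, 11}  B3 = {2, 4, 6, 7, 11}  B4 = {2, 3, 4, 6, 11}  B5 = {2, 5, 8, 10, 11}  B6 = {1, 4, 5, 7, 11}  B7 = {2, 5, 7, 9, 10}
Tree: B1–B2, B1–B3, B3–B4, B2–B5, B1–B6, B2–B7
Every bag has size at most 5, so the width is 5 − 1 = 4 and tw(G) ≤ 4. For the lower bound, the 5 vertices {1, 4, 5, 7, 11} are pairwise adjacent, and any tree decomposition puts a clique entirely inside one bag — forcing width ≥ 4. Therefore the treewidth is 4.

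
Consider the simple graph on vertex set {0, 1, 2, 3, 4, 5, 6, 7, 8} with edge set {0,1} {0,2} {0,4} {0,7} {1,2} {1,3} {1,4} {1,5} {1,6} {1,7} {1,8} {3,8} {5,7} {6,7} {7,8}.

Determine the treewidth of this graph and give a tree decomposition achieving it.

Treewidth 2.
One optimal decomposition is:
Bags: B1 = {0, 1, 7}  B2 = {1, 5, 7}  B3 = {1, 6, 7}  B4 = {1, 7, 8}  B5 = {0, 1, 2}  B6 = {1, 3, 8}  B7 = {0, 1, 4}
Tree: B1–B2, B1–B3, B2–B4, B1–B5, B4–B6, B5–B7

Each bag holds 3 vertices, so the decomposition has width 2, which upper-bounds the treewidth. Conversely, {0, 1, 2} is a clique of size 3, and the vertices of any clique must share a bag in every tree decomposition; so some bag has ≥ 3 vertices and tw(G) ≥ 2. Combining the bounds, tw(G) = 2.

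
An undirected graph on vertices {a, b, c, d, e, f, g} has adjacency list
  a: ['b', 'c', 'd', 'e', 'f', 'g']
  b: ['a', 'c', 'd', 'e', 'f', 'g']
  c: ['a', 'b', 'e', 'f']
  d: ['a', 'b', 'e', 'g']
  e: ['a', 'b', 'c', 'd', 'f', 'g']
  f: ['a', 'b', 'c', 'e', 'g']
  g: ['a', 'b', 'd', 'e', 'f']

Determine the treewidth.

A width-4 tree decomposition is:
Bags: B1 = {a, b, e, f, g}  B2 = {a, b, d, e, g}  B3 = {a, b, c, e, f}
Tree: B1–B2, B1–B3
Every bag has size at most 5, so the width is 5 − 1 = 4 and tw(G) ≤ 4. On the other hand G contains the 5-clique {a, b, d, e, g}. A clique must lie in a single bag of any decomposition, so no decomposition can have width below 4. Hence tw(G) = 4 exactly.

4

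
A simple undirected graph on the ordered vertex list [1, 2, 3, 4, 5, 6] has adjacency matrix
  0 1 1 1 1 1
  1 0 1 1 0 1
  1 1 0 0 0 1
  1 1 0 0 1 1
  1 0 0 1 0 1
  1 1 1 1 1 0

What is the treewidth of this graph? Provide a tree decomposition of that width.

Each bag holds 4 vertices, so the decomposition has width 3, which upper-bounds the treewidth. On the other hand G contains the 4-clique {1, 2, 3, 6}. A clique must lie in a single bag of any decomposition, so no decomposition can have width below 3. The upper and lower bounds meet at 3, so that is the treewidth.

Treewidth 3.
One optimal decomposition is:
Bags: B1 = {1, 2, 4, 6}  B2 = {1, 2, 3, 6}  B3 = {1, 4, 5, 6}
Tree: B1–B2, B1–B3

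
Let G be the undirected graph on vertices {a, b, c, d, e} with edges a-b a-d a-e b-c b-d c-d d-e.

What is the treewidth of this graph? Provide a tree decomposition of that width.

Treewidth 2.
Bags: B1 = {b, c, d}  B2 = {a, b, d}  B3 = {a, d, e}
Tree: B1–B2, B2–B3

Each bag holds 3 vertices, so the decomposition has width 2, which upper-bounds the treewidth. Conversely, {b, c, d} is a clique of size 3, and the vertices of any clique must share a bag in every tree decomposition; so some bag has ≥ 3 vertices and tw(G) ≥ 2. Combining the bounds, tw(G) = 2.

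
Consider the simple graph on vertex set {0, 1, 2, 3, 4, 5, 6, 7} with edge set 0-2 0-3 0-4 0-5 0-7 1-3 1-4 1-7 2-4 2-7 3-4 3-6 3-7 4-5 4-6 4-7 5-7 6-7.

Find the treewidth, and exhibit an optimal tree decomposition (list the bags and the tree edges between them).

Each bag holds 4 vertices, so the decomposition has width 3, which upper-bounds the treewidth. On the other hand G contains the 4-clique {0, 2, 4, 7}. A clique must lie in a single bag of any decomposition, so no decomposition can have width below 3. Combining the bounds, tw(G) = 3.

Treewidth 3.
Bags: B1 = {0, 2, 4, 7}  B2 = {0, 3, 4, 7}  B3 = {0, 4, 5, 7}  B4 = {1, 3, 4, 7}  B5 = {3, 4, 6, 7}
Tree: B1–B2, B2–B3, B2–B4, B4–B5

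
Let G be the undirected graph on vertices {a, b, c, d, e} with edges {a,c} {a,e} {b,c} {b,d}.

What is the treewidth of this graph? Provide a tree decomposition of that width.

Each bag holds 2 vertices, so the decomposition has width 1, which upper-bounds the treewidth. G has an edge, so its treewidth is at least 1. Combining the bounds, tw(G) = 1.

Treewidth 1.
One such decomposition:
Bags: B1 = {b, d}  B2 = {b, c}  B3 = {a, c}  B4 = {a, e}
Tree: B1–B2, B2–B3, B3–B4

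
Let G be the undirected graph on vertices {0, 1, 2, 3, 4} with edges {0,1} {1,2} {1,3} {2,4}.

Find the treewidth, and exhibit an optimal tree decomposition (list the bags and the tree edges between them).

The largest bag has 2 vertices, giving width 1; this decomposition certifies tw(G) ≤ 1. G has an edge, so its treewidth is at least 1. The upper and lower bounds meet at 1, so that is the treewidth.

Treewidth 1.
One optimal decomposition is:
Bags: B1 = {1, 2}  B2 = {1, 3}  B3 = {2, 4}  B4 = {0, 1}
Tree: B1–B2, B1–B3, B1–B4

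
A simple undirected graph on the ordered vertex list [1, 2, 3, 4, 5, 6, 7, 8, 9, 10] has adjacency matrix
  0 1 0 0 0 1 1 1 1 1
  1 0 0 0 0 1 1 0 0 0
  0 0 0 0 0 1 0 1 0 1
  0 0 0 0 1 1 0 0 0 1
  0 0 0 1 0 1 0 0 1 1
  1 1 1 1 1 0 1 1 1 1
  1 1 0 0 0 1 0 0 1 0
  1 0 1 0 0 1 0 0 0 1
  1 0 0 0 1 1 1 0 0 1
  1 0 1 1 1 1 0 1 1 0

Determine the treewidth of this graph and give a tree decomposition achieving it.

The largest bag has 4 vertices, giving width 3; this decomposition certifies tw(G) ≤ 3. On the other hand G contains the 4-clique {1, 2, 6, 7}. A clique must lie in a single bag of any decomposition, so no decomposition can have width below 3. Hence tw(G) = 3 exactly.

Treewidth 3.
Bags: B1 = {1, 6, 8, 10}  B2 = {1, 6, 9, 10}  B3 = {3, 6, 8, 10}  B4 = {1, 6, 7, 9}  B5 = {1, 2, 6, 7}  B6 = {5, 6, 9, 10}  B7 = {4, 5, 6, 10}
Tree: B1–B2, B1–B3, B2–B4, B4–B5, B2–B6, B6–B7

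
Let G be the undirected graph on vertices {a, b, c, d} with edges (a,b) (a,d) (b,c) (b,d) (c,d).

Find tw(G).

2

A width-2 tree decomposition is:
Bags: B1 = {b, c, d}  B2 = {a, b, d}
Tree: B1–B2
Every bag has size at most 3, so the width is 3 − 1 = 2 and tw(G) ≤ 2. On the other hand G contains the 3-clique {b, c, d}. A clique must lie in a single bag of any decomposition, so no decomposition can have width below 2. The upper and lower bounds meet at 2, so that is the treewidth.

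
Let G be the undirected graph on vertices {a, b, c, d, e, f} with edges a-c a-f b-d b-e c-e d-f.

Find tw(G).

A width-2 tree decomposition is:
Bags: B1 = {a, c, e}  B2 = {a, b, e}  B3 = {a, b, d}  B4 = {a, d, f}
Tree: B1–B2, B2–B3, B3–B4
Every bag has size at most 3, so the width is 3 − 1 = 2 and tw(G) ≤ 2. The edges a–c–e–b–d–f–a form a cycle, so G is not a tree and its treewidth is at least 2. Combining the bounds, tw(G) = 2.

2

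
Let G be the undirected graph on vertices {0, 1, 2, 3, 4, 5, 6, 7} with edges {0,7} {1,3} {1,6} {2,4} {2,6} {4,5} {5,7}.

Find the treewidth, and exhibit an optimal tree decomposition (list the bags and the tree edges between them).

Every bag has size at most 2, so the width is 2 − 1 = 1 and tw(G) ≤ 1. Any graph with an edge has treewidth ≥ 1, and G has the edge 0–7. Therefore the treewidth is 1.

Treewidth 1.
One optimal decomposition is:
Bags: B1 = {0, 7}  B2 = {5, 7}  B3 = {4, 5}  B4 = {2, 4}  B5 = {2, 6}  B6 = {1, 6}  B7 = {1, 3}
Tree: B1–B2, B2–B3, B3–B4, B4–B5, B5–B6, B6–B7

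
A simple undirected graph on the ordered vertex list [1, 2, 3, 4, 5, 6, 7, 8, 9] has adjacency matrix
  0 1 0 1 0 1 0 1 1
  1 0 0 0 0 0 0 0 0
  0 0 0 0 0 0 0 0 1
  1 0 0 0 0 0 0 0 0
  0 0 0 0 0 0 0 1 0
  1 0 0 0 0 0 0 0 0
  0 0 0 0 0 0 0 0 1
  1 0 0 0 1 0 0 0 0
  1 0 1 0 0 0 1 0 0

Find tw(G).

A width-1 tree decomposition is:
Bags: B1 = {1, 4}  B2 = {1, 8}  B3 = {1, 9}  B4 = {1, 2}  B5 = {3, 9}  B6 = {5, 8}  B7 = {7, 9}  B8 = {1, 6}
Tree: B1–B2, B2–B3, B1–B4, B3–B5, B2–B6, B5–B7, B4–B8
Each bag holds 2 vertices, so the decomposition has width 1, which upper-bounds the treewidth. Since G has at least one edge (e.g. 4–1), it is not an edgeless graph, so tw(G) ≥ 1. Hence tw(G) = 1 exactly.

1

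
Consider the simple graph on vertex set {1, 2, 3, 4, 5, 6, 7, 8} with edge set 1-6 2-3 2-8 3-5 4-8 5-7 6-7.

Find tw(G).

A width-1 tree decomposition is:
Bags: B1 = {4, 8}  B2 = {2, 8}  B3 = {2, 3}  B4 = {3, 5}  B5 = {5, 7}  B6 = {6, 7}  B7 = {1, 6}
Tree: B1–B2, B2–B3, B3–B4, B4–B5, B5–B6, B6–B7
The largest bag has 2 vertices, giving width 1; this decomposition certifies tw(G) ≤ 1. Any graph with an edge has treewidth ≥ 1, and G has the edge 4–8. Combining the bounds, tw(G) = 1.

1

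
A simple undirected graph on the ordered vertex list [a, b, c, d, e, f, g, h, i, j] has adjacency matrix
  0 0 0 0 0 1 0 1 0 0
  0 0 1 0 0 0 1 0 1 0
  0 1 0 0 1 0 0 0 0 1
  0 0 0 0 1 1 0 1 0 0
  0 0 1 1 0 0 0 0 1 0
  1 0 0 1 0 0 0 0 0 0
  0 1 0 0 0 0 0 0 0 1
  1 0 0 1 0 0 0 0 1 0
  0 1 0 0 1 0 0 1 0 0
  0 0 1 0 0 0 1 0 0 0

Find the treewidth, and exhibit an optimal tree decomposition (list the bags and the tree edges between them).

Every bag has size at most 3, so the width is 3 − 1 = 2 and tw(G) ≤ 2. Since g–j–c–b–g is a cycle in G, G is not acyclic. Forests are exactly the graphs of treewidth ≤ 1, so tw(G) ≥ 2. The upper and lower bounds meet at 2, so that is the treewidth.

Treewidth 2.
Bags: B1 = {b, g, j}  B2 = {b, c, j}  B3 = {b, c, i}  B4 = {c, e, i}  B5 = {e, h, i}  B6 = {d, e, h}  B7 = {a, d, h}  B8 = {a, d, f}
Tree: B1–B2, B2–B3, B3–B4, B4–B5, B5–B6, B6–B7, B7–B8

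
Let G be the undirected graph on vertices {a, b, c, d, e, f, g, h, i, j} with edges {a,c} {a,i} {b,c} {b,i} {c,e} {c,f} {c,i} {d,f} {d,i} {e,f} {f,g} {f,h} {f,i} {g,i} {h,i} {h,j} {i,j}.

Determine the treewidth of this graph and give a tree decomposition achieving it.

Treewidth 2.
Bags: B1 = {f, h, i}  B2 = {c, f, i}  B3 = {h, i, j}  B4 = {c, e, f}  B5 = {b, c, i}  B6 = {a, c, i}  B7 = {f, g, i}  B8 = {d, f, i}
Tree: B1–B2, B1–B3, B2–B4, B2–B5, B5–B6, B1–B7, B2–B8

The largest bag has 3 vertices, giving width 2; this decomposition certifies tw(G) ≤ 2. Conversely, {c, e, f} is a clique of size 3, and the vertices of any clique must share a bag in every tree decomposition; so some bag has ≥ 3 vertices and tw(G) ≥ 2. Combining the bounds, tw(G) = 2.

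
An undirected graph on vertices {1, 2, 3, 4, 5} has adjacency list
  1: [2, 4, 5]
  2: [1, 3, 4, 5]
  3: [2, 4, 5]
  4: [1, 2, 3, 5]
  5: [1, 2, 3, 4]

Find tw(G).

3

A width-3 tree decomposition is:
Bags: B1 = {1, 2, 4, 5}  B2 = {2, 3, 4, 5}
Tree: B1–B2
The largest bag has 4 vertices, giving width 3; this decomposition certifies tw(G) ≤ 3. For the lower bound, the 4 vertices {1, 2, 4, 5} are pairwise adjacent, and any tree decomposition puts a clique entirely inside one bag — forcing width ≥ 3. Combining the bounds, tw(G) = 3.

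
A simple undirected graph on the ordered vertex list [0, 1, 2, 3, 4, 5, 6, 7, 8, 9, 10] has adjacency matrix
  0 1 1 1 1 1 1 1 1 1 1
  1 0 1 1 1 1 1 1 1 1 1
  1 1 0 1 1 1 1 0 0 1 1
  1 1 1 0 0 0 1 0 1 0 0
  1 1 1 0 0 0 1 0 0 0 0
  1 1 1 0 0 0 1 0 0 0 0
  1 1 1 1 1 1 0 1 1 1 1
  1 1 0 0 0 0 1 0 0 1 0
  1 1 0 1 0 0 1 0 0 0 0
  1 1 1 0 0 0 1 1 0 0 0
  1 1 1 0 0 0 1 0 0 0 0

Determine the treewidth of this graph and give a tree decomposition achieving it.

Every bag has size at most 5, so the width is 5 − 1 = 4 and tw(G) ≤ 4. On the other hand G contains the 5-clique {0, 1, 3, 6, 8}. A clique must lie in a single bag of any decomposition, so no decomposition can have width below 4. Therefore the treewidth is 4.

Treewidth 4.
Bags: B1 = {0, 1, 2, 3, 6}  B2 = {0, 1, 2, 6, 10}  B3 = {0, 1, 2, 5, 6}  B4 = {0, 1, 2, 4, 6}  B5 = {0, 1, 3, 6, 8}  B6 = {0, 1, 2, 6, 9}  B7 = {0, 1, 6, 7, 9}
Tree: B1–B2, B2–B3, B3–B4, B1–B5, B4–B6, B6–B7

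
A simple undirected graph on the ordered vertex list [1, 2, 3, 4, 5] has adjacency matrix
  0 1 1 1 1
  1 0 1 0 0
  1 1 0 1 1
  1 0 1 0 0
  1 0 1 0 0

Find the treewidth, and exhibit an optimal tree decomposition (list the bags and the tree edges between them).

Treewidth 2.
One such decomposition:
Bags: B1 = {1, 3, 4}  B2 = {1, 3, 5}  B3 = {1, 2, 3}
Tree: B1–B2, B1–B3

Every bag has size at most 3, so the width is 3 − 1 = 2 and tw(G) ≤ 2. On the other hand G contains the 3-clique {1, 2, 3}. A clique must lie in a single bag of any decomposition, so no decomposition can have width below 2. Hence tw(G) = 2 exactly.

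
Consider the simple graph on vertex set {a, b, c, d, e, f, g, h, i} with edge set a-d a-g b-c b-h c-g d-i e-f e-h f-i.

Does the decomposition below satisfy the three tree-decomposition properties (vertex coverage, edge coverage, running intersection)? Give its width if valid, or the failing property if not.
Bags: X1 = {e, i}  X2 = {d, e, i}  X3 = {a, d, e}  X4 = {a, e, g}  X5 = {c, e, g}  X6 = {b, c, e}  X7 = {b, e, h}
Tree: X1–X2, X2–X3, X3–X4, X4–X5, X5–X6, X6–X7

A tree decomposition must satisfy three properties: every vertex lies in some bag; for every edge, both endpoints lie together in some bag; and for every vertex, the bags containing it form a connected subtree. Here vertex f appears in no bag, so the decomposition is invalid.

No — vertex f appears in no bag.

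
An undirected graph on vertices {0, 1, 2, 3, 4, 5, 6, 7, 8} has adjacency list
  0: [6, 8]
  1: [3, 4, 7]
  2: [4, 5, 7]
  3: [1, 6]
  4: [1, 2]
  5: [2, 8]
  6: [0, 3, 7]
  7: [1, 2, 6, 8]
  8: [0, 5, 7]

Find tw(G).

3

A width-3 tree decomposition is:
Bags: B1 = {0, 2, 5, 8}  B2 = {0, 2, 7, 8}  B3 = {0, 2, 6, 7}  B4 = {2, 4, 6, 7}  B5 = {1, 4, 6, 7}  B6 = {1, 3, 4, 6}
Tree: B1–B2, B2–B3, B3–B4, B4–B5, B5–B6
The largest bag has 4 vertices, giving width 3; this decomposition certifies tw(G) ≤ 3. For the lower bound: the 4 vertex sets {0,5,8}, {2}, {7}, {1,3,4,6} are disjoint, each induces a connected subgraph, and every pair is joined by at least one edge of G. Contracting each set to a single vertex therefore yields K_{4} as a minor, and since treewidth is minor-monotone, tw(G) ≥ tw(K_{4}) = 3. Hence tw(G) = 3 exactly.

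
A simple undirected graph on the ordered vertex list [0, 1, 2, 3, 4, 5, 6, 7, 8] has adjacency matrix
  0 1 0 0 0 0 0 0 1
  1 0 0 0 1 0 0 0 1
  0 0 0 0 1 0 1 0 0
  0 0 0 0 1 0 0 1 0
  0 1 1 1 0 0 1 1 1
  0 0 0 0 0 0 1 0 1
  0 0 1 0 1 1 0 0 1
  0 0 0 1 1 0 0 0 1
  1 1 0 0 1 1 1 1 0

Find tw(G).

2

A width-2 tree decomposition is:
Bags: B1 = {3, 4, 7}  B2 = {4, 7, 8}  B3 = {4, 6, 8}  B4 = {5, 6, 8}  B5 = {1, 4, 8}  B6 = {2, 4, 6}  B7 = {0, 1, 8}
Tree: B1–B2, B2–B3, B3–B4, B2–B5, B3–B6, B5–B7
Every bag has size at most 3, so the width is 3 − 1 = 2 and tw(G) ≤ 2. For the lower bound, the 3 vertices {0, 1, 8} are pairwise adjacent, and any tree decomposition puts a clique entirely inside one bag — forcing width ≥ 2. Combining the bounds, tw(G) = 2.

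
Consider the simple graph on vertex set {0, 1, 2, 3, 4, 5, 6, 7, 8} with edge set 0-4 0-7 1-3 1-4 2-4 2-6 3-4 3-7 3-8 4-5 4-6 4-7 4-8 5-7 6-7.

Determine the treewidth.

2

A width-2 tree decomposition is:
Bags: B1 = {0, 4, 7}  B2 = {3, 4, 7}  B3 = {4, 6, 7}  B4 = {2, 4, 6}  B5 = {4, 5, 7}  B6 = {1, 3, 4}  B7 = {3, 4, 8}
Tree: B1–B2, B2–B3, B3–B4, B3–B5, B2–B6, B2–B7
The largest bag has 3 vertices, giving width 2; this decomposition certifies tw(G) ≤ 2. Conversely, {3, 4, 8} is a clique of size 3, and the vertices of any clique must share a bag in every tree decomposition; so some bag has ≥ 3 vertices and tw(G) ≥ 2. Combining the bounds, tw(G) = 2.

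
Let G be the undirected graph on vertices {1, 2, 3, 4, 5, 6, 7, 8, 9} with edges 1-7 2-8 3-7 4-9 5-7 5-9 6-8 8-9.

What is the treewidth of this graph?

A width-1 tree decomposition is:
Bags: B1 = {5, 9}  B2 = {5, 7}  B3 = {4, 9}  B4 = {8, 9}  B5 = {2, 8}  B6 = {1, 7}  B7 = {6, 8}  B8 = {3, 7}
Tree: B1–B2, B1–B3, B1–B4, B4–B5, B2–B6, B5–B7, B6–B8
The largest bag has 2 vertices, giving width 1; this decomposition certifies tw(G) ≤ 1. Since G has at least one edge (e.g. 9–5), it is not an edgeless graph, so tw(G) ≥ 1. Hence tw(G) = 1 exactly.

1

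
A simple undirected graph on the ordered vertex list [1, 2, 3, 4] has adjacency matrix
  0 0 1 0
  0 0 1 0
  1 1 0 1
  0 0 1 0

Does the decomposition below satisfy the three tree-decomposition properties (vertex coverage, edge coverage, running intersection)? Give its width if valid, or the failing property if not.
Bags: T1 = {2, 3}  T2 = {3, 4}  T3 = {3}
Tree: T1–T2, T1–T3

No — vertex 1 appears in no bag.

A tree decomposition must satisfy three properties: every vertex lies in some bag; for every edge, both endpoints lie together in some bag; and for every vertex, the bags containing it form a connected subtree. Here vertex 1 appears in no bag, so the decomposition is invalid.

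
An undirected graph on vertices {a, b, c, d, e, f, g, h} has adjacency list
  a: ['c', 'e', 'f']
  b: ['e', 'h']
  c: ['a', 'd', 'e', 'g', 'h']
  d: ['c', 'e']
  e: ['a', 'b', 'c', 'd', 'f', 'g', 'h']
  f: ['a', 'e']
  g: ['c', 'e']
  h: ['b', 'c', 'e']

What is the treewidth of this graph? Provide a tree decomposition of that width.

Every bag has size at most 3, so the width is 3 − 1 = 2 and tw(G) ≤ 2. Conversely, {c, d, e} is a clique of size 3, and the vertices of any clique must share a bag in every tree decomposition; so some bag has ≥ 3 vertices and tw(G) ≥ 2. Hence tw(G) = 2 exactly.

Treewidth 2.
Bags: B1 = {a, c, e}  B2 = {c, e, h}  B3 = {a, e, f}  B4 = {b, e, h}  B5 = {c, d, e}  B6 = {c, e, g}
Tree: B1–B2, B1–B3, B2–B4, B1–B5, B5–B6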